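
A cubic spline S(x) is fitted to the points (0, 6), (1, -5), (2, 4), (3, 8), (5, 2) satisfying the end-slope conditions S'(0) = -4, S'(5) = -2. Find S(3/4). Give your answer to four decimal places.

-3.0212

Put M_i = S'' at the i-th knot. Here h = (1, 1, 1, 2) and Δ = (-11, 9, 4, -3), so the interior equations h_(i-1)·M_(i-1) + 2(h_(i-1)+h_i)·M_i + h_i·M_(i+1) = 6(Δ_i − Δ_(i-1)) read
  1·M_0 + 4·M_1 + 1·M_2 = 6(Δ_1 - Δ_0) = 120
  1·M_1 + 4·M_2 + 1·M_3 = 6(Δ_2 - Δ_1) = -30
  1·M_2 + 6·M_3 + 2·M_4 = 6(Δ_3 - Δ_2) = -42
Clamped end conditions give two more equations: 2h_0·M_0 + h_0·M_1 = 6(Δ_0 - S'(0)) = -42 and h_3·M_3 + 2h_3·M_4 = 6(S'(5) - Δ_3) = 6.
Forward elimination and back-substitution give M_0 = -1789/41, M_1 = 1856/41, M_2 = -715/41, M_3 = -226/41, M_4 = 349/82.
On [0, 1], S(x) = 6 - 4·x - 1789/82·x² + 1215/82·x³.
With x = 3/4: S(3/4) = -15855/5248.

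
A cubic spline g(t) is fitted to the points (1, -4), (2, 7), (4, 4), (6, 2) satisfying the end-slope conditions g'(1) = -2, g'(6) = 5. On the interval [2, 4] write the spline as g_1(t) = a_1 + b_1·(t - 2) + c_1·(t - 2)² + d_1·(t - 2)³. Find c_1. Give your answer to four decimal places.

-11.1304

With σ_i denoting the second derivative at x_i, h_i = 1, 2, 2, and Δ_i = (y_(i+1) − y_i)/h_i = 11, -3/2, -1:
  1·σ_0 + 6·σ_1 + 2·σ_2 = 6(Δ_1 - Δ_0) = -75
  2·σ_1 + 8·σ_2 + 2·σ_3 = 6(Δ_2 - Δ_1) = 3
Clamped end conditions give two more equations: 2h_0·σ_0 + h_0·σ_1 = 6(Δ_0 - g'(1)) = 78 and h_2·σ_2 + 2h_2·σ_3 = 6(g'(6) - Δ_2) = 36.
Hence σ_0 = 1153/23, σ_1 = -512/23, σ_2 = 97/23, σ_3 = 317/46.
On [2, 4], with g_1(t) = a_1 + b_1·(t - 2) + c_1·(t - 2)² + d_1·(t - 2)³: c_1 = σ_1/2 = -256/23, d_1 = (σ_2 - σ_1)/(6h_1) = 203/92, b_1 = Δ_1 - h_1(2σ_1 + σ_2)/6 = 549/46.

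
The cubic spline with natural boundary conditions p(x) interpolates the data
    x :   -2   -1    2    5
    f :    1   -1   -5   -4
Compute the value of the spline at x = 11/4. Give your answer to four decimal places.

-5.1347

Write M_i for p''(x_i). With h_i = 1, 3, 3 and divided differences Δ_i = -2, -4/3, 1/3, the continuity of p' gives the tridiagonal system
  1·M_0 + 8·M_1 + 3·M_2 = 6(Δ_1 - Δ_0) = 4
  3·M_1 + 12·M_2 + 3·M_3 = 6(Δ_2 - Δ_1) = 10
Natural end conditions: M_0 = M_3 = 0.
Hence M_0 = 0, M_1 = 6/29, M_2 = 68/87, M_3 = 0.
On [2, 5], p(x) = -5 - 13/29·(x - 2) + 34/87·(x - 2)² - 34/783·(x - 2)³.
With (x - 2) = 3/4: p(11/4) = -4765/928.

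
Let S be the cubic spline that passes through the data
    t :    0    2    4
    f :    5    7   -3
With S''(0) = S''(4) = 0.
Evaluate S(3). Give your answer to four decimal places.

3.1250

With σ_i denoting the second derivative at x_i, h_i = 2, 2, and Δ_i = (y_(i+1) − y_i)/h_i = 1, -5:
  2·σ_0 + 8·σ_1 + 2·σ_2 = 6(Δ_1 - Δ_0) = -36
Natural end conditions: σ_0 = σ_2 = 0.
Solving the tridiagonal system: σ_0 = 0, σ_1 = -9/2, σ_2 = 0.
On [2, 4], S(t) = 7 - 2·(t - 2) - 9/4·(t - 2)² + 3/8·(t - 2)³.
With (t - 2) = 1: S(3) = 25/8.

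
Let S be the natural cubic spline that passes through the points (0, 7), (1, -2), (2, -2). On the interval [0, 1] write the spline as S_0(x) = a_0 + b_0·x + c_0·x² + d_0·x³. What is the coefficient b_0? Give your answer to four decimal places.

Put σ_i = S'' at the i-th knot. Here h = (1, 1) and Δ = (-9, 0), so the interior equations h_(i-1)·σ_(i-1) + 2(h_(i-1)+h_i)·σ_i + h_i·σ_(i+1) = 6(Δ_i − Δ_(i-1)) read
  1·σ_0 + 4·σ_1 + 1·σ_2 = 6(Δ_1 - Δ_0) = 54
Natural end conditions: σ_0 = σ_2 = 0.
Solving the tridiagonal system: σ_0 = 0, σ_1 = 27/2, σ_2 = 0.
On [0, 1], with S_0(x) = a_0 + b_0·x + c_0·x² + d_0·x³: c_0 = σ_0/2 = 0, d_0 = (σ_1 - σ_0)/(6h_0) = 9/4, b_0 = Δ_0 - h_0(2σ_0 + σ_1)/6 = -45/4.

-11.2500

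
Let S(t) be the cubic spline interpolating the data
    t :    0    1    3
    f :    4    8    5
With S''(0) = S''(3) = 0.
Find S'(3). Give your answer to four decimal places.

-3.3333

With M_i denoting the second derivative at x_i, h_i = 1, 2, and Δ_i = (y_(i+1) − y_i)/h_i = 4, -3/2:
  1·M_0 + 6·M_1 + 2·M_2 = 6(Δ_1 - Δ_0) = -33
Natural end conditions: M_0 = M_2 = 0.
Hence M_0 = 0, M_1 = -11/2, M_2 = 0.
On [1, 3], S'(t) = b_1 + 2c_1·(t - 1) + 3d_1·(t - 1)² with b_1 = Δ_1 - h_1(2M_1 + M_2)/6 = 13/6, c_1 = M_1/2 = -11/4, d_1 = (M_2 - M_1)/(6h_1) = 11/24. So S'(3) = -10/3.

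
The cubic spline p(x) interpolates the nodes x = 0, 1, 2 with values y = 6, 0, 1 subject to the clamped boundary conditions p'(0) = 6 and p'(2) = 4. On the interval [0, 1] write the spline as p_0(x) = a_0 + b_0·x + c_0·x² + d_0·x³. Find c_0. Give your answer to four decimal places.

Let M_i = p''(x_i). Step sizes h_i = 1, 1; slopes of the chords Δ_i = (y_(i+1) - y_i)/h_i = -6, 1.
  1·M_0 + 4·M_1 + 1·M_2 = 6(Δ_1 - Δ_0) = 42
Clamped end conditions give two more equations: 2h_0·M_0 + h_0·M_1 = 6(Δ_0 - p'(0)) = -72 and h_1·M_1 + 2h_1·M_2 = 6(p'(2) - Δ_1) = 18.
Solving the tridiagonal system: M_0 = -95/2, M_1 = 23, M_2 = -5/2.
On [0, 1], with p_0(x) = a_0 + b_0·x + c_0·x² + d_0·x³: c_0 = M_0/2 = -95/4, d_0 = (M_1 - M_0)/(6h_0) = 47/4, b_0 = Δ_0 - h_0(2M_0 + M_1)/6 = 6.

-23.7500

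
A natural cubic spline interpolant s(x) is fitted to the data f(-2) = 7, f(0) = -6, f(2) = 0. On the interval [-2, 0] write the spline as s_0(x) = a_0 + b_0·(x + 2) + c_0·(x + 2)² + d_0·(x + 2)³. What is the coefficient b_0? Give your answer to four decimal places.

-8.8750

Write M_i for s''(x_i). With h_i = 2, 2 and divided differences Δ_i = -13/2, 3, the continuity of s' gives the tridiagonal system
  2·M_0 + 8·M_1 + 2·M_2 = 6(Δ_1 - Δ_0) = 57
Natural end conditions: M_0 = M_2 = 0.
Hence M_0 = 0, M_1 = 57/8, M_2 = 0.
On [-2, 0], with s_0(x) = a_0 + b_0·(x + 2) + c_0·(x + 2)² + d_0·(x + 2)³: c_0 = M_0/2 = 0, d_0 = (M_1 - M_0)/(6h_0) = 19/32, b_0 = Δ_0 - h_0(2M_0 + M_1)/6 = -71/8.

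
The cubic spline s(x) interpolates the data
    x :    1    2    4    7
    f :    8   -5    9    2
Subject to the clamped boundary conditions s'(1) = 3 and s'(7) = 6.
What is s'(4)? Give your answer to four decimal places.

Let σ_i = s''(x_i). Step sizes h_i = 1, 2, 3; slopes of the chords Δ_i = (y_(i+1) - y_i)/h_i = -13, 7, -7/3.
  1·σ_0 + 6·σ_1 + 2·σ_2 = 6(Δ_1 - Δ_0) = 120
  2·σ_1 + 10·σ_2 + 3·σ_3 = 6(Δ_2 - Δ_1) = -56
Clamped end conditions give two more equations: 2h_0·σ_0 + h_0·σ_1 = 6(Δ_0 - s'(1)) = -96 and h_2·σ_2 + 2h_2·σ_3 = 6(s'(7) - Δ_2) = 50.
Solving the tridiagonal system: σ_0 = -3796/57, σ_1 = 2120/57, σ_2 = -1042/57, σ_3 = 332/19.
On [4, 7], s'(x) = b_2 + 2c_2·(x - 4) + 3d_2·(x - 4)² with b_2 = Δ_2 - h_2(2σ_2 + σ_3)/6 = 137/19, c_2 = σ_2/2 = -521/57, d_2 = (σ_3 - σ_2)/(6h_2) = 1019/513. So s'(4) = 137/19.

7.2105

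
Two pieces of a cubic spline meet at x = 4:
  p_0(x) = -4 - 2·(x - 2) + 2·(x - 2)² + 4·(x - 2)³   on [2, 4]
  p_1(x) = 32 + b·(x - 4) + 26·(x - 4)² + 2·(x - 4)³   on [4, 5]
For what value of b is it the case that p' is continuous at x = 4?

p_0'(x) = -2 + 4·(x - 2) + 12·(x - 2)², so p_0'(4) = 54. On the right, p_1'(4) = b, so b = 54.

54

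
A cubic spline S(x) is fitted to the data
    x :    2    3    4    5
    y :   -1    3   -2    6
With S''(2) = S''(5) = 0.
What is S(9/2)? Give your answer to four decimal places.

0.4750

Put M_i = S'' at the i-th knot. Here h = (1, 1, 1) and Δ = (4, -5, 8), so the interior equations h_(i-1)·M_(i-1) + 2(h_(i-1)+h_i)·M_i + h_i·M_(i+1) = 6(Δ_i − Δ_(i-1)) read
  1·M_0 + 4·M_1 + 1·M_2 = 6(Δ_1 - Δ_0) = -54
  1·M_1 + 4·M_2 + 1·M_3 = 6(Δ_2 - Δ_1) = 78
Natural end conditions: M_0 = M_3 = 0.
Solving: M_0 = 0, M_1 = -98/5, M_2 = 122/5, M_3 = 0.
On [4, 5], S(x) = -2 - 2/15·(x - 4) + 61/5·(x - 4)² - 61/15·(x - 4)³.
With (x - 4) = 1/2: S(9/2) = 19/40.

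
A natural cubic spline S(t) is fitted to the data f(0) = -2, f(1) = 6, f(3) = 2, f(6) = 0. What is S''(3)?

3

With M_i denoting the second derivative at x_i, h_i = 1, 2, 3, and Δ_i = (y_(i+1) − y_i)/h_i = 8, -2, -2/3:
  1·M_0 + 6·M_1 + 2·M_2 = 6(Δ_1 - Δ_0) = -60
  2·M_1 + 10·M_2 + 3·M_3 = 6(Δ_2 - Δ_1) = 8
Natural end conditions: M_0 = M_3 = 0.
Forward elimination and back-substitution give M_0 = 0, M_1 = -11, M_2 = 3, M_3 = 0.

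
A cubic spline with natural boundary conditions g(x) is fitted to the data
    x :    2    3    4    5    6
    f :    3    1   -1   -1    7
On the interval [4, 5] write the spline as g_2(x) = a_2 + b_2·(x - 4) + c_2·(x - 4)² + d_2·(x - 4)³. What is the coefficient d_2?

Let m_i = g''(x_i). Step sizes h_i = 1, 1, 1, 1; slopes of the chords Δ_i = (y_(i+1) - y_i)/h_i = -2, -2, 0, 8.
  1·m_0 + 4·m_1 + 1·m_2 = 6(Δ_1 - Δ_0) = 0
  1·m_1 + 4·m_2 + 1·m_3 = 6(Δ_2 - Δ_1) = 12
  1·m_2 + 4·m_3 + 1·m_4 = 6(Δ_3 - Δ_2) = 48
Natural end conditions: m_0 = m_4 = 0.
Solving: m_0 = 0, m_1 = 0, m_2 = 0, m_3 = 12, m_4 = 0.
On [4, 5], with g_2(x) = a_2 + b_2·(x - 4) + c_2·(x - 4)² + d_2·(x - 4)³: c_2 = m_2/2 = 0, d_2 = (m_3 - m_2)/(6h_2) = 2, b_2 = Δ_2 - h_2(2m_2 + m_3)/6 = -2.

2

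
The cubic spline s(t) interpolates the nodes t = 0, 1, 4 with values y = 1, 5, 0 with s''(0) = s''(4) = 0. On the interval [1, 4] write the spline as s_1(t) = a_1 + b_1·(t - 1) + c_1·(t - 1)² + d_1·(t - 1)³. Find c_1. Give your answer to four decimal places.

Let m_i = s''(x_i). Step sizes h_i = 1, 3; slopes of the chords Δ_i = (y_(i+1) - y_i)/h_i = 4, -5/3.
  1·m_0 + 8·m_1 + 3·m_2 = 6(Δ_1 - Δ_0) = -34
Natural end conditions: m_0 = m_2 = 0.
Solving the tridiagonal system: m_0 = 0, m_1 = -17/4, m_2 = 0.
On [1, 4], with s_1(t) = a_1 + b_1·(t - 1) + c_1·(t - 1)² + d_1·(t - 1)³: c_1 = m_1/2 = -17/8, d_1 = (m_2 - m_1)/(6h_1) = 17/72, b_1 = Δ_1 - h_1(2m_1 + m_2)/6 = 31/12.

-2.1250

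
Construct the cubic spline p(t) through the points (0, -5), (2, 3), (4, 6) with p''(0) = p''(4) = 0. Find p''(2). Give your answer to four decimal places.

-1.8750

Put m_i = p'' at the i-th knot. Here h = (2, 2) and Δ = (4, 3/2), so the interior equations h_(i-1)·m_(i-1) + 2(h_(i-1)+h_i)·m_i + h_i·m_(i+1) = 6(Δ_i − Δ_(i-1)) read
  2·m_0 + 8·m_1 + 2·m_2 = 6(Δ_1 - Δ_0) = -15
Natural end conditions: m_0 = m_2 = 0.
Hence m_0 = 0, m_1 = -15/8, m_2 = 0.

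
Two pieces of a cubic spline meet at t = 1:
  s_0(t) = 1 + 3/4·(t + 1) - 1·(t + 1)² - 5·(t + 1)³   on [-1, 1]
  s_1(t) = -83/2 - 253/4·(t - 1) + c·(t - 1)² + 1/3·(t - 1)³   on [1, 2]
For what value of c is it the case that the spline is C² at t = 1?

-31

s_0''(t) = -2 - 30·(t + 1), so s_0''(1) = -62. On the right, s_1''(1) = 2c, so c = -31.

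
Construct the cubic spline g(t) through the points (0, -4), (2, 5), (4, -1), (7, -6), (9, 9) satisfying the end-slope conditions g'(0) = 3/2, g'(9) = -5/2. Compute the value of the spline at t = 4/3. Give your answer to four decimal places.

2.2293

Let m_i = g''(x_i). Step sizes h_i = 2, 2, 3, 2; slopes of the chords Δ_i = (y_(i+1) - y_i)/h_i = 9/2, -3, -5/3, 15/2.
  2·m_0 + 8·m_1 + 2·m_2 = 6(Δ_1 - Δ_0) = -45
  2·m_1 + 10·m_2 + 3·m_3 = 6(Δ_2 - Δ_1) = 8
  3·m_2 + 10·m_3 + 2·m_4 = 6(Δ_3 - Δ_2) = 55
Clamped end conditions give two more equations: 2h_0·m_0 + h_0·m_1 = 6(Δ_0 - g'(0)) = 18 and h_3·m_3 + 2h_3·m_4 = 6(g'(9) - Δ_3) = -60.
Solving the tridiagonal system: m_0 = 2929/354, m_1 = -1336/177, m_2 = -103/177, m_3 = 1706/177, m_4 = -3508/177.
On [0, 2], g(t) = -4 + 3/2·t + 2929/708·t² - 1867/1416·t³.
With t = 4/3: g(4/3) = 10654/4779.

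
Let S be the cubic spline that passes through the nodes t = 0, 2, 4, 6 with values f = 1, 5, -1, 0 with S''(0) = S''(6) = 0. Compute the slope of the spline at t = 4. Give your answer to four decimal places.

Let m_i = S''(x_i). Step sizes h_i = 2, 2, 2; slopes of the chords Δ_i = (y_(i+1) - y_i)/h_i = 2, -3, 1/2.
  2·m_0 + 8·m_1 + 2·m_2 = 6(Δ_1 - Δ_0) = -30
  2·m_1 + 8·m_2 + 2·m_3 = 6(Δ_2 - Δ_1) = 21
Natural end conditions: m_0 = m_3 = 0.
Solving the tridiagonal system: m_0 = 0, m_1 = -47/10, m_2 = 19/5, m_3 = 0.
On [4, 6], S'(t) = b_2 + 2c_2·(t - 4) + 3d_2·(t - 4)² with b_2 = Δ_2 - h_2(2m_2 + m_3)/6 = -61/30, c_2 = m_2/2 = 19/10, d_2 = (m_3 - m_2)/(6h_2) = -19/60. So S'(4) = -61/30.

-2.0333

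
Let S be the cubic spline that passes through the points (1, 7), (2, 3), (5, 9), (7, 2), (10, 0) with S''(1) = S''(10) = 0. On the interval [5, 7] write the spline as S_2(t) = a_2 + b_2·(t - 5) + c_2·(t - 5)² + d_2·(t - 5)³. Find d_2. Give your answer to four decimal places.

Write M_i for S''(x_i). With h_i = 1, 3, 2, 3 and divided differences Δ_i = -4, 2, -7/2, -2/3, the continuity of S' gives the tridiagonal system
  1·M_0 + 8·M_1 + 3·M_2 = 6(Δ_1 - Δ_0) = 36
  3·M_1 + 10·M_2 + 2·M_3 = 6(Δ_2 - Δ_1) = -33
  2·M_2 + 10·M_3 + 3·M_4 = 6(Δ_3 - Δ_2) = 17
Natural end conditions: M_0 = M_4 = 0.
Hence M_0 = 0, M_1 = 758/113, M_2 = -1996/339, M_3 = 1951/678, M_4 = 0.
On [5, 7], with S_2(t) = a_2 + b_2·(t - 5) + c_2·(t - 5)² + d_2·(t - 5)³: c_2 = M_2/2 = -998/339, d_2 = (M_3 - M_2)/(6h_2) = 1981/2712, b_2 = Δ_2 - h_2(2M_2 + M_3)/6 = -181/339.

0.7305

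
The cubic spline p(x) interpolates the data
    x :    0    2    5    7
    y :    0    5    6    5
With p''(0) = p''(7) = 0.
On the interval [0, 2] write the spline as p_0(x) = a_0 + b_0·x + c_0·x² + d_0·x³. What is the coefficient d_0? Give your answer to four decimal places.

With m_i denoting the second derivative at x_i, h_i = 2, 3, 2, and Δ_i = (y_(i+1) − y_i)/h_i = 5/2, 1/3, -1/2:
  2·m_0 + 10·m_1 + 3·m_2 = 6(Δ_1 - Δ_0) = -13
  3·m_1 + 10·m_2 + 2·m_3 = 6(Δ_2 - Δ_1) = -5
Natural end conditions: m_0 = m_3 = 0.
Solving: m_0 = 0, m_1 = -115/91, m_2 = -11/91, m_3 = 0.
On [0, 2], with p_0(x) = a_0 + b_0·x + c_0·x² + d_0·x³: c_0 = m_0/2 = 0, d_0 = (m_1 - m_0)/(6h_0) = -115/1092, b_0 = Δ_0 - h_0(2m_0 + m_1)/6 = 1595/546.

-0.1053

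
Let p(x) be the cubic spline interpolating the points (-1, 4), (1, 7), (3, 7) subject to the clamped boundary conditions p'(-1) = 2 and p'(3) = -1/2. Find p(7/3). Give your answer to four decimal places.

7.2593

Put M_i = p'' at the i-th knot. Here h = (2, 2) and Δ = (3/2, 0), so the interior equations h_(i-1)·M_(i-1) + 2(h_(i-1)+h_i)·M_i + h_i·M_(i+1) = 6(Δ_i − Δ_(i-1)) read
  2·M_0 + 8·M_1 + 2·M_2 = 6(Δ_1 - Δ_0) = -9
Clamped end conditions give two more equations: 2h_0·M_0 + h_0·M_1 = 6(Δ_0 - p'(-1)) = -3 and h_1·M_1 + 2h_1·M_2 = 6(p'(3) - Δ_1) = -3.
Solving the tridiagonal system: M_0 = -1/4, M_1 = -1, M_2 = -1/4.
On [1, 3], p(x) = 7 + 3/4·(x - 1) - 1/2·(x - 1)² + 1/16·(x - 1)³.
With (x - 1) = 4/3: p(7/3) = 196/27.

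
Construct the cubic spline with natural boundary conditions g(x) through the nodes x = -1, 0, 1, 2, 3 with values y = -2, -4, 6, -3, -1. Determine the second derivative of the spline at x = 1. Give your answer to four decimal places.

Let m_i = g''(x_i). Step sizes h_i = 1, 1, 1, 1; slopes of the chords Δ_i = (y_(i+1) - y_i)/h_i = -2, 10, -9, 2.
  1·m_0 + 4·m_1 + 1·m_2 = 6(Δ_1 - Δ_0) = 72
  1·m_1 + 4·m_2 + 1·m_3 = 6(Δ_2 - Δ_1) = -114
  1·m_2 + 4·m_3 + 1·m_4 = 6(Δ_3 - Δ_2) = 66
Natural end conditions: m_0 = m_4 = 0.
Hence m_0 = 0, m_1 = 801/28, m_2 = -297/7, m_3 = 759/28, m_4 = 0.

-42.4286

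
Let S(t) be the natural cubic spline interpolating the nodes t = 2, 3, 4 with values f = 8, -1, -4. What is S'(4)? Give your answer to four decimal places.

-1.5000

Put m_i = S'' at the i-th knot. Here h = (1, 1) and Δ = (-9, -3), so the interior equations h_(i-1)·m_(i-1) + 2(h_(i-1)+h_i)·m_i + h_i·m_(i+1) = 6(Δ_i − Δ_(i-1)) read
  1·m_0 + 4·m_1 + 1·m_2 = 6(Δ_1 - Δ_0) = 36
Natural end conditions: m_0 = m_2 = 0.
Hence m_0 = 0, m_1 = 9, m_2 = 0.
On [3, 4], S'(t) = b_1 + 2c_1·(t - 3) + 3d_1·(t - 3)² with b_1 = Δ_1 - h_1(2m_1 + m_2)/6 = -6, c_1 = m_1/2 = 9/2, d_1 = (m_2 - m_1)/(6h_1) = -3/2. So S'(4) = -3/2.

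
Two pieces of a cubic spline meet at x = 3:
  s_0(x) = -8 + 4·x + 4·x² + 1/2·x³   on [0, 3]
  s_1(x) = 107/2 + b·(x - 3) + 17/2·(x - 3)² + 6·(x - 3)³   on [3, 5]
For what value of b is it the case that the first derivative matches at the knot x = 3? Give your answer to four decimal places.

s_0'(x) = 4 + 8·x + 3/2·x², so s_0'(3) = 83/2. On the right, s_1'(3) = b, so b = 83/2.

41.5000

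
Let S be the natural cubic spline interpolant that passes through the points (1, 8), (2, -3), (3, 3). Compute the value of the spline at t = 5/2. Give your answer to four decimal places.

-1.5938

Let M_i = S''(x_i). Step sizes h_i = 1, 1; slopes of the chords Δ_i = (y_(i+1) - y_i)/h_i = -11, 6.
  1·M_0 + 4·M_1 + 1·M_2 = 6(Δ_1 - Δ_0) = 102
Natural end conditions: M_0 = M_2 = 0.
Solving the tridiagonal system: M_0 = 0, M_1 = 51/2, M_2 = 0.
On [2, 3], S(t) = -3 - 5/2·(t - 2) + 51/4·(t - 2)² - 17/4·(t - 2)³.
With (t - 2) = 1/2: S(5/2) = -51/32.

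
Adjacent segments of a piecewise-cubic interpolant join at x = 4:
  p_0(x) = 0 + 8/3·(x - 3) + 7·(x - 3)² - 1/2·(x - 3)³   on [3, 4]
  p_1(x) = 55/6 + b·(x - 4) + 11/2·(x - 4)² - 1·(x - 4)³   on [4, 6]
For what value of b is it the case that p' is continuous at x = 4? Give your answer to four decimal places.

15.1667

p_0'(x) = 8/3 + 14·(x - 3) - 3/2·(x - 3)², so p_0'(4) = 91/6. On the right, p_1'(4) = b, so b = 91/6.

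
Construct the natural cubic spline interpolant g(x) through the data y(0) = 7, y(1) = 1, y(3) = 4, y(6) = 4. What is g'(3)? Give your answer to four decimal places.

2.5714

Let M_i = g''(x_i). Step sizes h_i = 1, 2, 3; slopes of the chords Δ_i = (y_(i+1) - y_i)/h_i = -6, 3/2, 0.
  1·M_0 + 6·M_1 + 2·M_2 = 6(Δ_1 - Δ_0) = 45
  2·M_1 + 10·M_2 + 3·M_3 = 6(Δ_2 - Δ_1) = -9
Natural end conditions: M_0 = M_3 = 0.
Forward elimination and back-substitution give M_0 = 0, M_1 = 117/14, M_2 = -18/7, M_3 = 0.
On [3, 6], g'(x) = b_2 + 2c_2·(x - 3) + 3d_2·(x - 3)² with b_2 = Δ_2 - h_2(2M_2 + M_3)/6 = 18/7, c_2 = M_2/2 = -9/7, d_2 = (M_3 - M_2)/(6h_2) = 1/7. So g'(3) = 18/7.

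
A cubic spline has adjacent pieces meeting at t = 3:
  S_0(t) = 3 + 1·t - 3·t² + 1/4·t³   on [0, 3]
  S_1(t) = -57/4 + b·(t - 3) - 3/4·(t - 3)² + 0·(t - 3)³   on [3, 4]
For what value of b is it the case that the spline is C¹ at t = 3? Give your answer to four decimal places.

S_0'(t) = 1 - 6·t + 3/4·t², so S_0'(3) = -41/4. On the right, S_1'(3) = b, so b = -41/4.

-10.2500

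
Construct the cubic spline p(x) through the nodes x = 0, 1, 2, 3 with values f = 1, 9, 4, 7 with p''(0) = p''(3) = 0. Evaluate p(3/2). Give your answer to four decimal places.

6.8750

Put m_i = p'' at the i-th knot. Here h = (1, 1, 1) and Δ = (8, -5, 3), so the interior equations h_(i-1)·m_(i-1) + 2(h_(i-1)+h_i)·m_i + h_i·m_(i+1) = 6(Δ_i − Δ_(i-1)) read
  1·m_0 + 4·m_1 + 1·m_2 = 6(Δ_1 - Δ_0) = -78
  1·m_1 + 4·m_2 + 1·m_3 = 6(Δ_2 - Δ_1) = 48
Natural end conditions: m_0 = m_3 = 0.
Hence m_0 = 0, m_1 = -24, m_2 = 18, m_3 = 0.
On [1, 2], p(x) = 9 + 0·(x - 1) - 12·(x - 1)² + 7·(x - 1)³.
With (x - 1) = 1/2: p(3/2) = 55/8.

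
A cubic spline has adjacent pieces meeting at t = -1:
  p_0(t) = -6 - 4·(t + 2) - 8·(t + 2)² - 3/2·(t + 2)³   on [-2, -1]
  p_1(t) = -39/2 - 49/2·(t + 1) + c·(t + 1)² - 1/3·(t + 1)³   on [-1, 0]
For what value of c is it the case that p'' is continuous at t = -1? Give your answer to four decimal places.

-12.5000

p_0''(t) = -16 - 9·(t + 2), so p_0''(-1) = -25. On the right, p_1''(-1) = 2c, so c = -25/2.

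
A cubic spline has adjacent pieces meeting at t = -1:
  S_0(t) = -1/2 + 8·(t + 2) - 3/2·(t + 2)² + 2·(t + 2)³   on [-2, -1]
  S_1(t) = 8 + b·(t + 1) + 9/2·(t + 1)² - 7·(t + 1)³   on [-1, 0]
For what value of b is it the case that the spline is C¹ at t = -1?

S_0'(t) = 8 - 3·(t + 2) + 6·(t + 2)², so S_0'(-1) = 11. On the right, S_1'(-1) = b, so b = 11.

11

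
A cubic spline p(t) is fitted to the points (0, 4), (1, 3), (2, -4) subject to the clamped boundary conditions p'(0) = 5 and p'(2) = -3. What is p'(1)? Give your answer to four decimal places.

-6.5000

Write m_i for p''(x_i). With h_i = 1, 1 and divided differences Δ_i = -1, -7, the continuity of p' gives the tridiagonal system
  1·m_0 + 4·m_1 + 1·m_2 = 6(Δ_1 - Δ_0) = -36
Clamped end conditions give two more equations: 2h_0·m_0 + h_0·m_1 = 6(Δ_0 - p'(0)) = -36 and h_1·m_1 + 2h_1·m_2 = 6(p'(2) - Δ_1) = 24.
Forward elimination and back-substitution give m_0 = -13, m_1 = -10, m_2 = 17.
On [1, 2], p'(t) = b_1 + 2c_1·(t - 1) + 3d_1·(t - 1)² with b_1 = Δ_1 - h_1(2m_1 + m_2)/6 = -13/2, c_1 = m_1/2 = -5, d_1 = (m_2 - m_1)/(6h_1) = 9/2. So p'(1) = -13/2.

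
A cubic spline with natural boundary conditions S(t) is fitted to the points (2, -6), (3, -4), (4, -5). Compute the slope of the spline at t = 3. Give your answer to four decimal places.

0.5000

With m_i denoting the second derivative at x_i, h_i = 1, 1, and Δ_i = (y_(i+1) − y_i)/h_i = 2, -1:
  1·m_0 + 4·m_1 + 1·m_2 = 6(Δ_1 - Δ_0) = -18
Natural end conditions: m_0 = m_2 = 0.
Solving the tridiagonal system: m_0 = 0, m_1 = -9/2, m_2 = 0.
On [3, 4], S'(t) = b_1 + 2c_1·(t - 3) + 3d_1·(t - 3)² with b_1 = Δ_1 - h_1(2m_1 + m_2)/6 = 1/2, c_1 = m_1/2 = -9/4, d_1 = (m_2 - m_1)/(6h_1) = 3/4. So S'(3) = 1/2.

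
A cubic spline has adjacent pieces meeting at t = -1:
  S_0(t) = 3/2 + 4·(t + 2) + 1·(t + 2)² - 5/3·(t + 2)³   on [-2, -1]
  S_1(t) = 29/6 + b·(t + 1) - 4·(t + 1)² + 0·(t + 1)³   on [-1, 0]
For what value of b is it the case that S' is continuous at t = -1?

S_0'(t) = 4 + 2·(t + 2) - 5·(t + 2)², so S_0'(-1) = 1. On the right, S_1'(-1) = b, so b = 1.

1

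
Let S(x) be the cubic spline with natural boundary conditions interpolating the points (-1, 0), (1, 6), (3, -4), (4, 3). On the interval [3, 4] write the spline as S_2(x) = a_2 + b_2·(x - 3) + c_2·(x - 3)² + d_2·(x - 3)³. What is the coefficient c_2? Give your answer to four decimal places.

7.6364

Let m_i = S''(x_i). Step sizes h_i = 2, 2, 1; slopes of the chords Δ_i = (y_(i+1) - y_i)/h_i = 3, -5, 7.
  2·m_0 + 8·m_1 + 2·m_2 = 6(Δ_1 - Δ_0) = -48
  2·m_1 + 6·m_2 + 1·m_3 = 6(Δ_2 - Δ_1) = 72
Natural end conditions: m_0 = m_3 = 0.
Solving: m_0 = 0, m_1 = -108/11, m_2 = 168/11, m_3 = 0.
On [3, 4], with S_2(x) = a_2 + b_2·(x - 3) + c_2·(x - 3)² + d_2·(x - 3)³: c_2 = m_2/2 = 84/11, d_2 = (m_3 - m_2)/(6h_2) = -28/11, b_2 = Δ_2 - h_2(2m_2 + m_3)/6 = 21/11.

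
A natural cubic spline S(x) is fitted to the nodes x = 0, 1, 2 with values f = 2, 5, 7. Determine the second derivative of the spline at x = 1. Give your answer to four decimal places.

Write m_i for S''(x_i). With h_i = 1, 1 and divided differences Δ_i = 3, 2, the continuity of S' gives the tridiagonal system
  1·m_0 + 4·m_1 + 1·m_2 = 6(Δ_1 - Δ_0) = -6
Natural end conditions: m_0 = m_2 = 0.
Hence m_0 = 0, m_1 = -3/2, m_2 = 0.

-1.5000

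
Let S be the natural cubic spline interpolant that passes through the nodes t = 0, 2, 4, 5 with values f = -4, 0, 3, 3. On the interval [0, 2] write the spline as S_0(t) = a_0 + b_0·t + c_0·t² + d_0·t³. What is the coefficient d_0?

Let M_i = S''(x_i). Step sizes h_i = 2, 2, 1; slopes of the chords Δ_i = (y_(i+1) - y_i)/h_i = 2, 3/2, 0.
  2·M_0 + 8·M_1 + 2·M_2 = 6(Δ_1 - Δ_0) = -3
  2·M_1 + 6·M_2 + 1·M_3 = 6(Δ_2 - Δ_1) = -9
Natural end conditions: M_0 = M_3 = 0.
Hence M_0 = 0, M_1 = 0, M_2 = -3/2, M_3 = 0.
On [0, 2], with S_0(t) = a_0 + b_0·t + c_0·t² + d_0·t³: c_0 = M_0/2 = 0, d_0 = (M_1 - M_0)/(6h_0) = 0, b_0 = Δ_0 - h_0(2M_0 + M_1)/6 = 2.

0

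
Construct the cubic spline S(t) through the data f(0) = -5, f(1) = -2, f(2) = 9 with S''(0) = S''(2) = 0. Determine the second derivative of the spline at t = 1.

12

Write m_i for S''(x_i). With h_i = 1, 1 and divided differences Δ_i = 3, 11, the continuity of S' gives the tridiagonal system
  1·m_0 + 4·m_1 + 1·m_2 = 6(Δ_1 - Δ_0) = 48
Natural end conditions: m_0 = m_2 = 0.
Hence m_0 = 0, m_1 = 12, m_2 = 0.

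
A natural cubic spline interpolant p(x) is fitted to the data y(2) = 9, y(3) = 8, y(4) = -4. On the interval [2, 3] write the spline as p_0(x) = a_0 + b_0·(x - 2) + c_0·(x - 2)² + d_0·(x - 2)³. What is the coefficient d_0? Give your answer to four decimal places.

-2.7500

Let σ_i = p''(x_i). Step sizes h_i = 1, 1; slopes of the chords Δ_i = (y_(i+1) - y_i)/h_i = -1, -12.
  1·σ_0 + 4·σ_1 + 1·σ_2 = 6(Δ_1 - Δ_0) = -66
Natural end conditions: σ_0 = σ_2 = 0.
Solving: σ_0 = 0, σ_1 = -33/2, σ_2 = 0.
On [2, 3], with p_0(x) = a_0 + b_0·(x - 2) + c_0·(x - 2)² + d_0·(x - 2)³: c_0 = σ_0/2 = 0, d_0 = (σ_1 - σ_0)/(6h_0) = -11/4, b_0 = Δ_0 - h_0(2σ_0 + σ_1)/6 = 7/4.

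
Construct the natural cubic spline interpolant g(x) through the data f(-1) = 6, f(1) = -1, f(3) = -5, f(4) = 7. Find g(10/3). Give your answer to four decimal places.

Put σ_i = g'' at the i-th knot. Here h = (2, 2, 1) and Δ = (-7/2, -2, 12), so the interior equations h_(i-1)·σ_(i-1) + 2(h_(i-1)+h_i)·σ_i + h_i·σ_(i+1) = 6(Δ_i − Δ_(i-1)) read
  2·σ_0 + 8·σ_1 + 2·σ_2 = 6(Δ_1 - Δ_0) = 9
  2·σ_1 + 6·σ_2 + 1·σ_3 = 6(Δ_2 - Δ_1) = 84
Natural end conditions: σ_0 = σ_3 = 0.
Forward elimination and back-substitution give σ_0 = 0, σ_1 = -57/22, σ_2 = 327/22, σ_3 = 0.
On [3, 4], g(x) = -5 + 155/22·(x - 3) + 327/44·(x - 3)² - 109/44·(x - 3)³.
With (x - 3) = 1/3: g(10/3) = -1139/594.

-1.9175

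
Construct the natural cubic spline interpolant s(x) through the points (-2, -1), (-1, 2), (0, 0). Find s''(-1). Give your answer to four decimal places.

With M_i denoting the second derivative at x_i, h_i = 1, 1, and Δ_i = (y_(i+1) − y_i)/h_i = 3, -2:
  1·M_0 + 4·M_1 + 1·M_2 = 6(Δ_1 - Δ_0) = -30
Natural end conditions: M_0 = M_2 = 0.
Forward elimination and back-substitution give M_0 = 0, M_1 = -15/2, M_2 = 0.

-7.5000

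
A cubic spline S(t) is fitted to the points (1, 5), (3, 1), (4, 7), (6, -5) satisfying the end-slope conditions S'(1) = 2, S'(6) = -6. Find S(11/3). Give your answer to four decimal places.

5.3148

Put m_i = S'' at the i-th knot. Here h = (2, 1, 2) and Δ = (-2, 6, -6), so the interior equations h_(i-1)·m_(i-1) + 2(h_(i-1)+h_i)·m_i + h_i·m_(i+1) = 6(Δ_i − Δ_(i-1)) read
  2·m_0 + 6·m_1 + 1·m_2 = 6(Δ_1 - Δ_0) = 48
  1·m_1 + 6·m_2 + 2·m_3 = 6(Δ_2 - Δ_1) = -72
Clamped end conditions give two more equations: 2h_0·m_0 + h_0·m_1 = 6(Δ_0 - S'(1)) = -24 and h_2·m_2 + 2h_2·m_3 = 6(S'(6) - Δ_2) = 0.
Hence m_0 = -55/4, m_1 = 31/2, m_2 = -35/2, m_3 = 35/4.
On [3, 4], S(t) = 1 + 15/4·(t - 3) + 31/4·(t - 3)² - 11/2·(t - 3)³.
With (t - 3) = 2/3: S(11/3) = 287/54.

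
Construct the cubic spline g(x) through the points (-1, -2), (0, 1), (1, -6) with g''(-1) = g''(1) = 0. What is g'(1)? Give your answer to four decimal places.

Let m_i = g''(x_i). Step sizes h_i = 1, 1; slopes of the chords Δ_i = (y_(i+1) - y_i)/h_i = 3, -7.
  1·m_0 + 4·m_1 + 1·m_2 = 6(Δ_1 - Δ_0) = -60
Natural end conditions: m_0 = m_2 = 0.
Forward elimination and back-substitution give m_0 = 0, m_1 = -15, m_2 = 0.
On [0, 1], g'(x) = b_1 + 2c_1·x + 3d_1·x² with b_1 = Δ_1 - h_1(2m_1 + m_2)/6 = -2, c_1 = m_1/2 = -15/2, d_1 = (m_2 - m_1)/(6h_1) = 5/2. So g'(1) = -19/2.

-9.5000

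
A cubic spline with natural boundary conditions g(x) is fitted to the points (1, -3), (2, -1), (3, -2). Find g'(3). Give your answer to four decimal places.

-1.7500

With σ_i denoting the second derivative at x_i, h_i = 1, 1, and Δ_i = (y_(i+1) − y_i)/h_i = 2, -1:
  1·σ_0 + 4·σ_1 + 1·σ_2 = 6(Δ_1 - Δ_0) = -18
Natural end conditions: σ_0 = σ_2 = 0.
Forward elimination and back-substitution give σ_0 = 0, σ_1 = -9/2, σ_2 = 0.
On [2, 3], g'(x) = b_1 + 2c_1·(x - 2) + 3d_1·(x - 2)² with b_1 = Δ_1 - h_1(2σ_1 + σ_2)/6 = 1/2, c_1 = σ_1/2 = -9/4, d_1 = (σ_2 - σ_1)/(6h_1) = 3/4. So g'(3) = -7/4.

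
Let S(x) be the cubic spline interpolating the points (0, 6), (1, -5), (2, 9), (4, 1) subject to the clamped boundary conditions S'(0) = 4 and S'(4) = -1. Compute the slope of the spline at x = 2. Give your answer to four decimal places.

Write σ_i for S''(x_i). With h_i = 1, 1, 2 and divided differences Δ_i = -11, 14, -4, the continuity of S' gives the tridiagonal system
  1·σ_0 + 4·σ_1 + 1·σ_2 = 6(Δ_1 - Δ_0) = 150
  1·σ_1 + 6·σ_2 + 2·σ_3 = 6(Δ_2 - Δ_1) = -108
Clamped end conditions give two more equations: 2h_0·σ_0 + h_0·σ_1 = 6(Δ_0 - S'(0)) = -90 and h_2·σ_2 + 2h_2·σ_3 = 6(S'(4) - Δ_2) = 18.
Solving the tridiagonal system: σ_0 = -859/11, σ_1 = 728/11, σ_2 = -403/11, σ_3 = 251/11.
On [2, 4], S'(x) = b_2 + 2c_2·(x - 2) + 3d_2·(x - 2)² with b_2 = Δ_2 - h_2(2σ_2 + σ_3)/6 = 141/11, c_2 = σ_2/2 = -403/22, d_2 = (σ_3 - σ_2)/(6h_2) = 109/22. So S'(2) = 141/11.

12.8182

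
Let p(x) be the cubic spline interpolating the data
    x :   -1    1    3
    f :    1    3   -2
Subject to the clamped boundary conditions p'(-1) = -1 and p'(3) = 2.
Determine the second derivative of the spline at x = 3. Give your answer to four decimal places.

10.1250

Let m_i = p''(x_i). Step sizes h_i = 2, 2; slopes of the chords Δ_i = (y_(i+1) - y_i)/h_i = 1, -5/2.
  2·m_0 + 8·m_1 + 2·m_2 = 6(Δ_1 - Δ_0) = -21
Clamped end conditions give two more equations: 2h_0·m_0 + h_0·m_1 = 6(Δ_0 - p'(-1)) = 12 and h_1·m_1 + 2h_1·m_2 = 6(p'(3) - Δ_1) = 27.
Forward elimination and back-substitution give m_0 = 51/8, m_1 = -27/4, m_2 = 81/8.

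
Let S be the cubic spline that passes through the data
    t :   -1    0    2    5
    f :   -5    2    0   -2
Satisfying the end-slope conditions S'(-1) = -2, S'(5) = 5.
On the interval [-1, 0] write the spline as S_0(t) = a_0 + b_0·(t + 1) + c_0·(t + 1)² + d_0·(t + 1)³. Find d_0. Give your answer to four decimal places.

-8.0526

Put m_i = S'' at the i-th knot. Here h = (1, 2, 3) and Δ = (7, -1, -2/3), so the interior equations h_(i-1)·m_(i-1) + 2(h_(i-1)+h_i)·m_i + h_i·m_(i+1) = 6(Δ_i − Δ_(i-1)) read
  1·m_0 + 6·m_1 + 2·m_2 = 6(Δ_1 - Δ_0) = -48
  2·m_1 + 10·m_2 + 3·m_3 = 6(Δ_2 - Δ_1) = 2
Clamped end conditions give two more equations: 2h_0·m_0 + h_0·m_1 = 6(Δ_0 - S'(-1)) = 54 and h_2·m_2 + 2h_2·m_3 = 6(S'(5) - Δ_2) = 34.
Solving: m_0 = 648/19, m_1 = -270/19, m_2 = 30/19, m_3 = 278/57.
On [-1, 0], with S_0(t) = a_0 + b_0·(t + 1) + c_0·(t + 1)² + d_0·(t + 1)³: c_0 = m_0/2 = 324/19, d_0 = (m_1 - m_0)/(6h_0) = -153/19, b_0 = Δ_0 - h_0(2m_0 + m_1)/6 = -2.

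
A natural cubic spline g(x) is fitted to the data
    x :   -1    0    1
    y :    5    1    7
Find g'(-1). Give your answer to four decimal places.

-6.5000

Put M_i = g'' at the i-th knot. Here h = (1, 1) and Δ = (-4, 6), so the interior equations h_(i-1)·M_(i-1) + 2(h_(i-1)+h_i)·M_i + h_i·M_(i+1) = 6(Δ_i − Δ_(i-1)) read
  1·M_0 + 4·M_1 + 1·M_2 = 6(Δ_1 - Δ_0) = 60
Natural end conditions: M_0 = M_2 = 0.
Solving the tridiagonal system: M_0 = 0, M_1 = 15, M_2 = 0.
On [-1, 0], g'(x) = b_0 + 2c_0·(x + 1) + 3d_0·(x + 1)² with b_0 = Δ_0 - h_0(2M_0 + M_1)/6 = -13/2, c_0 = M_0/2 = 0, d_0 = (M_1 - M_0)/(6h_0) = 5/2. So g'(-1) = -13/2.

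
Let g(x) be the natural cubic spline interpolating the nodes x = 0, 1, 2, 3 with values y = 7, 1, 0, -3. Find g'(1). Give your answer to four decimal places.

-3.0667

Put σ_i = g'' at the i-th knot. Here h = (1, 1, 1) and Δ = (-6, -1, -3), so the interior equations h_(i-1)·σ_(i-1) + 2(h_(i-1)+h_i)·σ_i + h_i·σ_(i+1) = 6(Δ_i − Δ_(i-1)) read
  1·σ_0 + 4·σ_1 + 1·σ_2 = 6(Δ_1 - Δ_0) = 30
  1·σ_1 + 4·σ_2 + 1·σ_3 = 6(Δ_2 - Δ_1) = -12
Natural end conditions: σ_0 = σ_3 = 0.
Solving: σ_0 = 0, σ_1 = 44/5, σ_2 = -26/5, σ_3 = 0.
On [1, 2], g'(x) = b_1 + 2c_1·(x - 1) + 3d_1·(x - 1)² with b_1 = Δ_1 - h_1(2σ_1 + σ_2)/6 = -46/15, c_1 = σ_1/2 = 22/5, d_1 = (σ_2 - σ_1)/(6h_1) = -7/3. So g'(1) = -46/15.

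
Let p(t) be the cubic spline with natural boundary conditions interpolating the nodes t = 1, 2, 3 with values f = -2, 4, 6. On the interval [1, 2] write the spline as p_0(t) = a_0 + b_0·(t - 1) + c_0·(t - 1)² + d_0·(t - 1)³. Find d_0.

Write M_i for p''(x_i). With h_i = 1, 1 and divided differences Δ_i = 6, 2, the continuity of p' gives the tridiagonal system
  1·M_0 + 4·M_1 + 1·M_2 = 6(Δ_1 - Δ_0) = -24
Natural end conditions: M_0 = M_2 = 0.
Solving the tridiagonal system: M_0 = 0, M_1 = -6, M_2 = 0.
On [1, 2], with p_0(t) = a_0 + b_0·(t - 1) + c_0·(t - 1)² + d_0·(t - 1)³: c_0 = M_0/2 = 0, d_0 = (M_1 - M_0)/(6h_0) = -1, b_0 = Δ_0 - h_0(2M_0 + M_1)/6 = 7.

-1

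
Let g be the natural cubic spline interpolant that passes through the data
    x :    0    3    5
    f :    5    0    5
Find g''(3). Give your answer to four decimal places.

2.5000

Put m_i = g'' at the i-th knot. Here h = (3, 2) and Δ = (-5/3, 5/2), so the interior equations h_(i-1)·m_(i-1) + 2(h_(i-1)+h_i)·m_i + h_i·m_(i+1) = 6(Δ_i − Δ_(i-1)) read
  3·m_0 + 10·m_1 + 2·m_2 = 6(Δ_1 - Δ_0) = 25
Natural end conditions: m_0 = m_2 = 0.
Solving the tridiagonal system: m_0 = 0, m_1 = 5/2, m_2 = 0.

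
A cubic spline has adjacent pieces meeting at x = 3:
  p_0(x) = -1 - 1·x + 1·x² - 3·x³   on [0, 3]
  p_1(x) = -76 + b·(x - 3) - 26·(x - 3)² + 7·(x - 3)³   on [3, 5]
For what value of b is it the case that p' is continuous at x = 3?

p_0'(x) = -1 + 2·x - 9·x², so p_0'(3) = -76. On the right, p_1'(3) = b, so b = -76.

-76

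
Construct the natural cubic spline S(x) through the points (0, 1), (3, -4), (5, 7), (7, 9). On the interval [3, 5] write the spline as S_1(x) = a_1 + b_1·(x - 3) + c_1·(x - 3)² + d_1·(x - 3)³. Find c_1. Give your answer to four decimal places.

With M_i denoting the second derivative at x_i, h_i = 3, 2, 2, and Δ_i = (y_(i+1) − y_i)/h_i = -5/3, 11/2, 1:
  3·M_0 + 10·M_1 + 2·M_2 = 6(Δ_1 - Δ_0) = 43
  2·M_1 + 8·M_2 + 2·M_3 = 6(Δ_2 - Δ_1) = -27
Natural end conditions: M_0 = M_3 = 0.
Solving: M_0 = 0, M_1 = 199/38, M_2 = -89/19, M_3 = 0.
On [3, 5], with S_1(x) = a_1 + b_1·(x - 3) + c_1·(x - 3)² + d_1·(x - 3)³: c_1 = M_1/2 = 199/76, d_1 = (M_2 - M_1)/(6h_1) = -377/456, b_1 = Δ_1 - h_1(2M_1 + M_2)/6 = 407/114.

2.6184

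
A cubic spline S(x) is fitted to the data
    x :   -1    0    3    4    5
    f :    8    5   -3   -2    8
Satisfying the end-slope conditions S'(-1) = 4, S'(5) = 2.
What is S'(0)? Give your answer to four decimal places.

-5.5877

Put m_i = S'' at the i-th knot. Here h = (1, 3, 1, 1) and Δ = (-3, -8/3, 1, 10), so the interior equations h_(i-1)·m_(i-1) + 2(h_(i-1)+h_i)·m_i + h_i·m_(i+1) = 6(Δ_i − Δ_(i-1)) read
  1·m_0 + 8·m_1 + 3·m_2 = 6(Δ_1 - Δ_0) = 2
  3·m_1 + 8·m_2 + 1·m_3 = 6(Δ_2 - Δ_1) = 22
  1·m_2 + 4·m_3 + 1·m_4 = 6(Δ_3 - Δ_2) = 54
Clamped end conditions give two more equations: 2h_0·m_0 + h_0·m_1 = 6(Δ_0 - S'(-1)) = -42 and h_3·m_3 + 2h_3·m_4 = 6(S'(5) - Δ_3) = -48.
Forward elimination and back-substitution give m_0 = -1301/57, m_1 = 208/57, m_2 = -83/57, m_3 = 1294/57, m_4 = -2015/57.
On [0, 3], S'(x) = b_1 + 2c_1·x + 3d_1·x² with b_1 = Δ_1 - h_1(2m_1 + m_2)/6 = -637/114, c_1 = m_1/2 = 104/57, d_1 = (m_2 - m_1)/(6h_1) = -97/342. So S'(0) = -637/114.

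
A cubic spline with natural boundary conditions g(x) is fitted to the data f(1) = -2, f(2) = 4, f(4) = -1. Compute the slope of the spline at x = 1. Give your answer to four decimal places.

7.4167

With M_i denoting the second derivative at x_i, h_i = 1, 2, and Δ_i = (y_(i+1) − y_i)/h_i = 6, -5/2:
  1·M_0 + 6·M_1 + 2·M_2 = 6(Δ_1 - Δ_0) = -51
Natural end conditions: M_0 = M_2 = 0.
Solving: M_0 = 0, M_1 = -17/2, M_2 = 0.
On [1, 2], g'(x) = b_0 + 2c_0·(x - 1) + 3d_0·(x - 1)² with b_0 = Δ_0 - h_0(2M_0 + M_1)/6 = 89/12, c_0 = M_0/2 = 0, d_0 = (M_1 - M_0)/(6h_0) = -17/12. So g'(1) = 89/12.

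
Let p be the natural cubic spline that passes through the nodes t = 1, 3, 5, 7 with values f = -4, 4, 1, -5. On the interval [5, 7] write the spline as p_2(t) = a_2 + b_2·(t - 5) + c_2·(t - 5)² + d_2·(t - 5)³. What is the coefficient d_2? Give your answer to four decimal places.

0.0083

Put M_i = p'' at the i-th knot. Here h = (2, 2, 2) and Δ = (4, -3/2, -3), so the interior equations h_(i-1)·M_(i-1) + 2(h_(i-1)+h_i)·M_i + h_i·M_(i+1) = 6(Δ_i − Δ_(i-1)) read
  2·M_0 + 8·M_1 + 2·M_2 = 6(Δ_1 - Δ_0) = -33
  2·M_1 + 8·M_2 + 2·M_3 = 6(Δ_2 - Δ_1) = -9
Natural end conditions: M_0 = M_3 = 0.
Hence M_0 = 0, M_1 = -41/10, M_2 = -1/10, M_3 = 0.
On [5, 7], with p_2(t) = a_2 + b_2·(t - 5) + c_2·(t - 5)² + d_2·(t - 5)³: c_2 = M_2/2 = -1/20, d_2 = (M_3 - M_2)/(6h_2) = 1/120, b_2 = Δ_2 - h_2(2M_2 + M_3)/6 = -44/15.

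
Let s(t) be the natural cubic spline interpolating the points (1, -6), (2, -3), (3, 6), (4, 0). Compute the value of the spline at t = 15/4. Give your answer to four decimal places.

2.5313

Put M_i = s'' at the i-th knot. Here h = (1, 1, 1) and Δ = (3, 9, -6), so the interior equations h_(i-1)·M_(i-1) + 2(h_(i-1)+h_i)·M_i + h_i·M_(i+1) = 6(Δ_i − Δ_(i-1)) read
  1·M_0 + 4·M_1 + 1·M_2 = 6(Δ_1 - Δ_0) = 36
  1·M_1 + 4·M_2 + 1·M_3 = 6(Δ_2 - Δ_1) = -90
Natural end conditions: M_0 = M_3 = 0.
Solving the tridiagonal system: M_0 = 0, M_1 = 78/5, M_2 = -132/5, M_3 = 0.
On [3, 4], s(t) = 6 + 14/5·(t - 3) - 66/5·(t - 3)² + 22/5·(t - 3)³.
With (t - 3) = 3/4: s(15/4) = 81/32.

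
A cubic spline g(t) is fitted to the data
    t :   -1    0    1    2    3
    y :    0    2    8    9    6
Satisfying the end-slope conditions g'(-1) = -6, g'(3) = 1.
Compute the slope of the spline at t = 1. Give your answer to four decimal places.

4.3571

Write σ_i for g''(x_i). With h_i = 1, 1, 1, 1 and divided differences Δ_i = 2, 6, 1, -3, the continuity of g' gives the tridiagonal system
  1·σ_0 + 4·σ_1 + 1·σ_2 = 6(Δ_1 - Δ_0) = 24
  1·σ_1 + 4·σ_2 + 1·σ_3 = 6(Δ_2 - Δ_1) = -30
  1·σ_2 + 4·σ_3 + 1·σ_4 = 6(Δ_3 - Δ_2) = -24
Clamped end conditions give two more equations: 2h_0·σ_0 + h_0·σ_1 = 6(Δ_0 - g'(-1)) = 48 and h_3·σ_3 + 2h_3·σ_4 = 6(g'(3) - Δ_3) = 24.
Forward elimination and back-substitution give σ_0 = 649/28, σ_1 = 23/14, σ_2 = -23/4, σ_3 = -121/14, σ_4 = 457/28.
On [1, 2], g'(t) = b_2 + 2c_2·(t - 1) + 3d_2·(t - 1)² with b_2 = Δ_2 - h_2(2σ_2 + σ_3)/6 = 61/14, c_2 = σ_2/2 = -23/8, d_2 = (σ_3 - σ_2)/(6h_2) = -27/56. So g'(1) = 61/14.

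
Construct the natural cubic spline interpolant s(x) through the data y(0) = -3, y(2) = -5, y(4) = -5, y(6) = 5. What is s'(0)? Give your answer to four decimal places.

-0.9333

Put M_i = s'' at the i-th knot. Here h = (2, 2, 2) and Δ = (-1, 0, 5), so the interior equations h_(i-1)·M_(i-1) + 2(h_(i-1)+h_i)·M_i + h_i·M_(i+1) = 6(Δ_i − Δ_(i-1)) read
  2·M_0 + 8·M_1 + 2·M_2 = 6(Δ_1 - Δ_0) = 6
  2·M_1 + 8·M_2 + 2·M_3 = 6(Δ_2 - Δ_1) = 30
Natural end conditions: M_0 = M_3 = 0.
Solving: M_0 = 0, M_1 = -1/5, M_2 = 19/5, M_3 = 0.
On [0, 2], s'(x) = b_0 + 2c_0·x + 3d_0·x² with b_0 = Δ_0 - h_0(2M_0 + M_1)/6 = -14/15, c_0 = M_0/2 = 0, d_0 = (M_1 - M_0)/(6h_0) = -1/60. So s'(0) = -14/15.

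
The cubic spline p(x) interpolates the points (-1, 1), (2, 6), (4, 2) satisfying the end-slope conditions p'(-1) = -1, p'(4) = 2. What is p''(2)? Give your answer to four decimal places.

With M_i denoting the second derivative at x_i, h_i = 3, 2, and Δ_i = (y_(i+1) − y_i)/h_i = 5/3, -2:
  3·M_0 + 10·M_1 + 2·M_2 = 6(Δ_1 - Δ_0) = -22
Clamped end conditions give two more equations: 2h_0·M_0 + h_0·M_1 = 6(Δ_0 - p'(-1)) = 16 and h_1·M_1 + 2h_1·M_2 = 6(p'(4) - Δ_1) = 24.
Solving: M_0 = 82/15, M_1 = -28/5, M_2 = 44/5.

-5.6000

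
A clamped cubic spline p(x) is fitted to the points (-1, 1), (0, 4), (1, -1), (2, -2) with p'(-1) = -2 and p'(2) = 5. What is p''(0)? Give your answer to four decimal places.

Let M_i = p''(x_i). Step sizes h_i = 1, 1, 1; slopes of the chords Δ_i = (y_(i+1) - y_i)/h_i = 3, -5, -1.
  1·M_0 + 4·M_1 + 1·M_2 = 6(Δ_1 - Δ_0) = -48
  1·M_1 + 4·M_2 + 1·M_3 = 6(Δ_2 - Δ_1) = 24
Clamped end conditions give two more equations: 2h_0·M_0 + h_0·M_1 = 6(Δ_0 - p'(-1)) = 30 and h_2·M_2 + 2h_2·M_3 = 6(p'(2) - Δ_2) = 36.
Forward elimination and back-substitution give M_0 = 376/15, M_1 = -302/15, M_2 = 112/15, M_3 = 214/15.

-20.1333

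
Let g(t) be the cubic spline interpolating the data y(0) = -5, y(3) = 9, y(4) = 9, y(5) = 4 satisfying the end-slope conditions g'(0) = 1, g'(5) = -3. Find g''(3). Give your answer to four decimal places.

-4.6207

Write σ_i for g''(x_i). With h_i = 3, 1, 1 and divided differences Δ_i = 14/3, 0, -5, the continuity of g' gives the tridiagonal system
  3·σ_0 + 8·σ_1 + 1·σ_2 = 6(Δ_1 - Δ_0) = -28
  1·σ_1 + 4·σ_2 + 1·σ_3 = 6(Δ_2 - Δ_1) = -30
Clamped end conditions give two more equations: 2h_0·σ_0 + h_0·σ_1 = 6(Δ_0 - g'(0)) = 22 and h_2·σ_2 + 2h_2·σ_3 = 6(g'(5) - Δ_2) = 12.
Solving the tridiagonal system: σ_0 = 520/87, σ_1 = -134/29, σ_2 = -260/29, σ_3 = 304/29.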